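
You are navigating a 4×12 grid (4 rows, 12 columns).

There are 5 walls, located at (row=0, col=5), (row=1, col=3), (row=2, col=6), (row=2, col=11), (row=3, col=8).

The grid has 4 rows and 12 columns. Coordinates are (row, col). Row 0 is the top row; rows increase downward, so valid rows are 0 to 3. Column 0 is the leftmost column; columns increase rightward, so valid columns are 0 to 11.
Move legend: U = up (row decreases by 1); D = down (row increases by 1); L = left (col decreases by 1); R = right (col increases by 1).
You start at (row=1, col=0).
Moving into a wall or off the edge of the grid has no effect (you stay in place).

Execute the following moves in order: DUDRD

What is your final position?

Start: (row=1, col=0)
  D (down): (row=1, col=0) -> (row=2, col=0)
  U (up): (row=2, col=0) -> (row=1, col=0)
  D (down): (row=1, col=0) -> (row=2, col=0)
  R (right): (row=2, col=0) -> (row=2, col=1)
  D (down): (row=2, col=1) -> (row=3, col=1)
Final: (row=3, col=1)

Answer: Final position: (row=3, col=1)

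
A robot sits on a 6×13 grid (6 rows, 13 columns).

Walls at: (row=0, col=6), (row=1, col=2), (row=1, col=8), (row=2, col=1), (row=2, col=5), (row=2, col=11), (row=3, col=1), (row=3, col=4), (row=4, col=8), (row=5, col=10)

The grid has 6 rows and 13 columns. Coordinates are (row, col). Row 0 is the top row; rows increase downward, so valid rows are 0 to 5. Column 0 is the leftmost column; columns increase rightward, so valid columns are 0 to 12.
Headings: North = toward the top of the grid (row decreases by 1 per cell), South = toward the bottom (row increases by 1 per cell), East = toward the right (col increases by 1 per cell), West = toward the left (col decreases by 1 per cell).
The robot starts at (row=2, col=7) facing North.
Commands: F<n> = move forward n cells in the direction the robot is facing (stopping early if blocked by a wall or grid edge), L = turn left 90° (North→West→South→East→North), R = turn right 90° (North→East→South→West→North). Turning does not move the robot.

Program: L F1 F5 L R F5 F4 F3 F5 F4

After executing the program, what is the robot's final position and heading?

Start: (row=2, col=7), facing North
  L: turn left, now facing West
  F1: move forward 1, now at (row=2, col=6)
  F5: move forward 0/5 (blocked), now at (row=2, col=6)
  L: turn left, now facing South
  R: turn right, now facing West
  F5: move forward 0/5 (blocked), now at (row=2, col=6)
  F4: move forward 0/4 (blocked), now at (row=2, col=6)
  F3: move forward 0/3 (blocked), now at (row=2, col=6)
  F5: move forward 0/5 (blocked), now at (row=2, col=6)
  F4: move forward 0/4 (blocked), now at (row=2, col=6)
Final: (row=2, col=6), facing West

Answer: Final position: (row=2, col=6), facing West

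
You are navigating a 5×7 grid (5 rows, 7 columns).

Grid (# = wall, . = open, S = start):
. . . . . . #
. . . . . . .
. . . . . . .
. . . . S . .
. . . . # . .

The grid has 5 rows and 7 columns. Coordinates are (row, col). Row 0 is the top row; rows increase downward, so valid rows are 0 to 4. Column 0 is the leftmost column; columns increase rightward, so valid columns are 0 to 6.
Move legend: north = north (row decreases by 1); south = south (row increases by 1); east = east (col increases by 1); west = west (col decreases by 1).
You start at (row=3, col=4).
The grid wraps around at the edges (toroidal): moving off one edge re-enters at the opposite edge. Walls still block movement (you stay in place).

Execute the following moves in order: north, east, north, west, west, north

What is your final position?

Answer: Final position: (row=0, col=3)

Derivation:
Start: (row=3, col=4)
  north (north): (row=3, col=4) -> (row=2, col=4)
  east (east): (row=2, col=4) -> (row=2, col=5)
  north (north): (row=2, col=5) -> (row=1, col=5)
  west (west): (row=1, col=5) -> (row=1, col=4)
  west (west): (row=1, col=4) -> (row=1, col=3)
  north (north): (row=1, col=3) -> (row=0, col=3)
Final: (row=0, col=3)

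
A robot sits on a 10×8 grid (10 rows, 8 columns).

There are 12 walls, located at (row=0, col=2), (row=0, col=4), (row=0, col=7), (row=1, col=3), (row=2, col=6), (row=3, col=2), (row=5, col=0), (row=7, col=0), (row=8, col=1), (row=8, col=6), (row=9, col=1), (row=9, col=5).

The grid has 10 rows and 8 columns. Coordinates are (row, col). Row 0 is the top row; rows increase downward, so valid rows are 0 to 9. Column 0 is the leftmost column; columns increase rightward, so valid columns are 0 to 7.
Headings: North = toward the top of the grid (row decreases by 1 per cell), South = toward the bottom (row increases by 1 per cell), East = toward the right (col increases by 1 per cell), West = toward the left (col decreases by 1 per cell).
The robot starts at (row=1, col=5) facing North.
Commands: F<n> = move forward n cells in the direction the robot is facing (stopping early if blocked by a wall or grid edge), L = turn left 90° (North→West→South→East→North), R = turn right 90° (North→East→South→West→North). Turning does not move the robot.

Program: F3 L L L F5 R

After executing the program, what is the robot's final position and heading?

Start: (row=1, col=5), facing North
  F3: move forward 1/3 (blocked), now at (row=0, col=5)
  L: turn left, now facing West
  L: turn left, now facing South
  L: turn left, now facing East
  F5: move forward 1/5 (blocked), now at (row=0, col=6)
  R: turn right, now facing South
Final: (row=0, col=6), facing South

Answer: Final position: (row=0, col=6), facing South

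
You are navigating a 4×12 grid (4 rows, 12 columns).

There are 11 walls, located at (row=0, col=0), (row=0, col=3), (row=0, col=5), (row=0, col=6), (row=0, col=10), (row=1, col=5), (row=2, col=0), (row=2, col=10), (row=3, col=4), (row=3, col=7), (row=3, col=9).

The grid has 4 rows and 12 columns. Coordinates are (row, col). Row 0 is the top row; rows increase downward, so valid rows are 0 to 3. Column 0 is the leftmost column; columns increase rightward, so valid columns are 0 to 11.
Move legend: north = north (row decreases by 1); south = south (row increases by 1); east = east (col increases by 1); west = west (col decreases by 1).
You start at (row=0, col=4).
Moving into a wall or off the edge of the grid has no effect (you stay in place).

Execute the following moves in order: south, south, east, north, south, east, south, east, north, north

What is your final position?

Answer: Final position: (row=1, col=6)

Derivation:
Start: (row=0, col=4)
  south (south): (row=0, col=4) -> (row=1, col=4)
  south (south): (row=1, col=4) -> (row=2, col=4)
  east (east): (row=2, col=4) -> (row=2, col=5)
  north (north): blocked, stay at (row=2, col=5)
  south (south): (row=2, col=5) -> (row=3, col=5)
  east (east): (row=3, col=5) -> (row=3, col=6)
  south (south): blocked, stay at (row=3, col=6)
  east (east): blocked, stay at (row=3, col=6)
  north (north): (row=3, col=6) -> (row=2, col=6)
  north (north): (row=2, col=6) -> (row=1, col=6)
Final: (row=1, col=6)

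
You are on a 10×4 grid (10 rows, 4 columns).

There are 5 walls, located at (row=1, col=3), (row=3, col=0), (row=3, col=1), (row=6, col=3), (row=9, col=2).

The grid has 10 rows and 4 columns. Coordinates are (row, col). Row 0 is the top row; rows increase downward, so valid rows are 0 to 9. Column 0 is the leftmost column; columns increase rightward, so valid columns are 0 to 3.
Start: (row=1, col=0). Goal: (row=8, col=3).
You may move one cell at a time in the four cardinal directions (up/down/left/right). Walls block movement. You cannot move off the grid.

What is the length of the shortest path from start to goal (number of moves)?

BFS from (row=1, col=0) until reaching (row=8, col=3):
  Distance 0: (row=1, col=0)
  Distance 1: (row=0, col=0), (row=1, col=1), (row=2, col=0)
  Distance 2: (row=0, col=1), (row=1, col=2), (row=2, col=1)
  Distance 3: (row=0, col=2), (row=2, col=2)
  Distance 4: (row=0, col=3), (row=2, col=3), (row=3, col=2)
  Distance 5: (row=3, col=3), (row=4, col=2)
  Distance 6: (row=4, col=1), (row=4, col=3), (row=5, col=2)
  Distance 7: (row=4, col=0), (row=5, col=1), (row=5, col=3), (row=6, col=2)
  Distance 8: (row=5, col=0), (row=6, col=1), (row=7, col=2)
  Distance 9: (row=6, col=0), (row=7, col=1), (row=7, col=3), (row=8, col=2)
  Distance 10: (row=7, col=0), (row=8, col=1), (row=8, col=3)  <- goal reached here
One shortest path (10 moves): (row=1, col=0) -> (row=1, col=1) -> (row=1, col=2) -> (row=2, col=2) -> (row=3, col=2) -> (row=4, col=2) -> (row=5, col=2) -> (row=6, col=2) -> (row=7, col=2) -> (row=7, col=3) -> (row=8, col=3)

Answer: Shortest path length: 10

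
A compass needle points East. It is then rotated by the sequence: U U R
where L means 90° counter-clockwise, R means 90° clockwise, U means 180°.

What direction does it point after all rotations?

Start: East
  U (U-turn (180°)) -> West
  U (U-turn (180°)) -> East
  R (right (90° clockwise)) -> South
Final: South

Answer: Final heading: South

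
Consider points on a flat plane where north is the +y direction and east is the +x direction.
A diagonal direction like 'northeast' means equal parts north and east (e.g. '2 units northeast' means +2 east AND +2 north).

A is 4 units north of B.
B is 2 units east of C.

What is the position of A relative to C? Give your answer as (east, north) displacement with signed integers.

Answer: A is at (east=2, north=4) relative to C.

Derivation:
Place C at the origin (east=0, north=0).
  B is 2 units east of C: delta (east=+2, north=+0); B at (east=2, north=0).
  A is 4 units north of B: delta (east=+0, north=+4); A at (east=2, north=4).
Therefore A relative to C: (east=2, north=4).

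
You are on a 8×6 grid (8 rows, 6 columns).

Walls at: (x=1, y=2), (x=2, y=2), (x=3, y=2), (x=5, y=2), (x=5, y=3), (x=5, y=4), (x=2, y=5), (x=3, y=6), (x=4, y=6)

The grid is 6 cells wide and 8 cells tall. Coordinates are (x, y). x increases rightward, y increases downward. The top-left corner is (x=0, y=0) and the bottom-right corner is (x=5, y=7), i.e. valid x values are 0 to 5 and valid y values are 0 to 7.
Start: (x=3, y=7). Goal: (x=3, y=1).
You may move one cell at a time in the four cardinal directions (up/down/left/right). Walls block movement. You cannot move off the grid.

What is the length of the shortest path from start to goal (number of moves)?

BFS from (x=3, y=7) until reaching (x=3, y=1):
  Distance 0: (x=3, y=7)
  Distance 1: (x=2, y=7), (x=4, y=7)
  Distance 2: (x=2, y=6), (x=1, y=7), (x=5, y=7)
  Distance 3: (x=1, y=6), (x=5, y=6), (x=0, y=7)
  Distance 4: (x=1, y=5), (x=5, y=5), (x=0, y=6)
  Distance 5: (x=1, y=4), (x=0, y=5), (x=4, y=5)
  Distance 6: (x=1, y=3), (x=0, y=4), (x=2, y=4), (x=4, y=4), (x=3, y=5)
  Distance 7: (x=0, y=3), (x=2, y=3), (x=4, y=3), (x=3, y=4)
  Distance 8: (x=0, y=2), (x=4, y=2), (x=3, y=3)
  Distance 9: (x=0, y=1), (x=4, y=1)
  Distance 10: (x=0, y=0), (x=4, y=0), (x=1, y=1), (x=3, y=1), (x=5, y=1)  <- goal reached here
One shortest path (10 moves): (x=3, y=7) -> (x=4, y=7) -> (x=5, y=7) -> (x=5, y=6) -> (x=5, y=5) -> (x=4, y=5) -> (x=4, y=4) -> (x=4, y=3) -> (x=4, y=2) -> (x=4, y=1) -> (x=3, y=1)

Answer: Shortest path length: 10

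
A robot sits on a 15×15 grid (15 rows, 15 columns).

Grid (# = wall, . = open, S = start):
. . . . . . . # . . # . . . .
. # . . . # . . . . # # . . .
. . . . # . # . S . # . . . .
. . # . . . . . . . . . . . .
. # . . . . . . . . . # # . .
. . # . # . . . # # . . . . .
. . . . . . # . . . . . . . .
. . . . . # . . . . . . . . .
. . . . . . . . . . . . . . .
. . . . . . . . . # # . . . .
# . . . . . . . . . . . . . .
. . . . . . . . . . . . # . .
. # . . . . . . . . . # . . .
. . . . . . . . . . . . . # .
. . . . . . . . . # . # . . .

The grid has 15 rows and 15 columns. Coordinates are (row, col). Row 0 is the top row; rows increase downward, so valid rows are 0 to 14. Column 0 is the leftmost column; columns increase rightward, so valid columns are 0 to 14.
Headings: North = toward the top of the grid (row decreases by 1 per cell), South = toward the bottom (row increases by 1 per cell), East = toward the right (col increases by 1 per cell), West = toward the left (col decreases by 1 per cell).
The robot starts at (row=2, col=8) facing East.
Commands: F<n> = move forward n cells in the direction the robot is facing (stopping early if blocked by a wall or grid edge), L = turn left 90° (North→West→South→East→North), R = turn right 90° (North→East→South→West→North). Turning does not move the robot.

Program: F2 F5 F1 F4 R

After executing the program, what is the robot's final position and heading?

Answer: Final position: (row=2, col=9), facing South

Derivation:
Start: (row=2, col=8), facing East
  F2: move forward 1/2 (blocked), now at (row=2, col=9)
  F5: move forward 0/5 (blocked), now at (row=2, col=9)
  F1: move forward 0/1 (blocked), now at (row=2, col=9)
  F4: move forward 0/4 (blocked), now at (row=2, col=9)
  R: turn right, now facing South
Final: (row=2, col=9), facing South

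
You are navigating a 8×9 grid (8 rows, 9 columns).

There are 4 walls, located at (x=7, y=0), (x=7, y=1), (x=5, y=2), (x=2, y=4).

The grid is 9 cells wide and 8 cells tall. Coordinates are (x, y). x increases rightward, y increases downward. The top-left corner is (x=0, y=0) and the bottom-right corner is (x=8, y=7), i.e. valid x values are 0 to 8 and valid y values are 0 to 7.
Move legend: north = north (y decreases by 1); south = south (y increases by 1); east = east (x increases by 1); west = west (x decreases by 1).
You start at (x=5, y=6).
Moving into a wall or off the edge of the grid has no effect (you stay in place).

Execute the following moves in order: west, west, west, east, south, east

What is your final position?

Start: (x=5, y=6)
  west (west): (x=5, y=6) -> (x=4, y=6)
  west (west): (x=4, y=6) -> (x=3, y=6)
  west (west): (x=3, y=6) -> (x=2, y=6)
  east (east): (x=2, y=6) -> (x=3, y=6)
  south (south): (x=3, y=6) -> (x=3, y=7)
  east (east): (x=3, y=7) -> (x=4, y=7)
Final: (x=4, y=7)

Answer: Final position: (x=4, y=7)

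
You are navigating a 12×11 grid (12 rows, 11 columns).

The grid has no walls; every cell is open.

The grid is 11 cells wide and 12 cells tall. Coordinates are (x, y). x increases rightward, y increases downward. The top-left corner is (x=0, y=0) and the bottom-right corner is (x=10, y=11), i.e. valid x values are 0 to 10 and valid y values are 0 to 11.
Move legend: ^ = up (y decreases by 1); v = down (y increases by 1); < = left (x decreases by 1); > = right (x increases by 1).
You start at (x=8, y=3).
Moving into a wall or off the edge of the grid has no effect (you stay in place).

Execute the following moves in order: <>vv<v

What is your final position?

Answer: Final position: (x=7, y=6)

Derivation:
Start: (x=8, y=3)
  < (left): (x=8, y=3) -> (x=7, y=3)
  > (right): (x=7, y=3) -> (x=8, y=3)
  v (down): (x=8, y=3) -> (x=8, y=4)
  v (down): (x=8, y=4) -> (x=8, y=5)
  < (left): (x=8, y=5) -> (x=7, y=5)
  v (down): (x=7, y=5) -> (x=7, y=6)
Final: (x=7, y=6)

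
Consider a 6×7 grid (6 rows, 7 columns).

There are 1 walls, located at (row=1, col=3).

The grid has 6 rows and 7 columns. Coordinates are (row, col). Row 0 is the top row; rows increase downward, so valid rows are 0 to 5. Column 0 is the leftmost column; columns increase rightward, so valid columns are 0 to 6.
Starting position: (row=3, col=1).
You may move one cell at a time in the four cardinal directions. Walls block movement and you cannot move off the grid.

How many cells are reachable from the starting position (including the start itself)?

BFS flood-fill from (row=3, col=1):
  Distance 0: (row=3, col=1)
  Distance 1: (row=2, col=1), (row=3, col=0), (row=3, col=2), (row=4, col=1)
  Distance 2: (row=1, col=1), (row=2, col=0), (row=2, col=2), (row=3, col=3), (row=4, col=0), (row=4, col=2), (row=5, col=1)
  Distance 3: (row=0, col=1), (row=1, col=0), (row=1, col=2), (row=2, col=3), (row=3, col=4), (row=4, col=3), (row=5, col=0), (row=5, col=2)
  Distance 4: (row=0, col=0), (row=0, col=2), (row=2, col=4), (row=3, col=5), (row=4, col=4), (row=5, col=3)
  Distance 5: (row=0, col=3), (row=1, col=4), (row=2, col=5), (row=3, col=6), (row=4, col=5), (row=5, col=4)
  Distance 6: (row=0, col=4), (row=1, col=5), (row=2, col=6), (row=4, col=6), (row=5, col=5)
  Distance 7: (row=0, col=5), (row=1, col=6), (row=5, col=6)
  Distance 8: (row=0, col=6)
Total reachable: 41 (grid has 41 open cells total)

Answer: Reachable cells: 41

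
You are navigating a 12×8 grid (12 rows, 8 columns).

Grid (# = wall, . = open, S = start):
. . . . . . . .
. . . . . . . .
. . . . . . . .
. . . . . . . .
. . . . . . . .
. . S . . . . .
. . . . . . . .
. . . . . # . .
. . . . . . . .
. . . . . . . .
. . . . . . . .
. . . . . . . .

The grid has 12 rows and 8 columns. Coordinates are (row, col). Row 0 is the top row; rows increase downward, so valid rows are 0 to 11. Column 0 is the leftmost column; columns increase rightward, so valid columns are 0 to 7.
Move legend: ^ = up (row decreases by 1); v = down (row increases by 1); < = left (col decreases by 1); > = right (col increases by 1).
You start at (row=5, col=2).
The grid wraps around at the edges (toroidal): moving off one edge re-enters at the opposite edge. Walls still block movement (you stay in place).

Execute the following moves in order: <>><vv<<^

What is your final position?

Answer: Final position: (row=6, col=0)

Derivation:
Start: (row=5, col=2)
  < (left): (row=5, col=2) -> (row=5, col=1)
  > (right): (row=5, col=1) -> (row=5, col=2)
  > (right): (row=5, col=2) -> (row=5, col=3)
  < (left): (row=5, col=3) -> (row=5, col=2)
  v (down): (row=5, col=2) -> (row=6, col=2)
  v (down): (row=6, col=2) -> (row=7, col=2)
  < (left): (row=7, col=2) -> (row=7, col=1)
  < (left): (row=7, col=1) -> (row=7, col=0)
  ^ (up): (row=7, col=0) -> (row=6, col=0)
Final: (row=6, col=0)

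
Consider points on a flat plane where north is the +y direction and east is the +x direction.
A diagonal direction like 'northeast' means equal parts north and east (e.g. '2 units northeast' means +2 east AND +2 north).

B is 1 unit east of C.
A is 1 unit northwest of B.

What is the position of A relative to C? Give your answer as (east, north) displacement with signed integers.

Answer: A is at (east=0, north=1) relative to C.

Derivation:
Place C at the origin (east=0, north=0).
  B is 1 unit east of C: delta (east=+1, north=+0); B at (east=1, north=0).
  A is 1 unit northwest of B: delta (east=-1, north=+1); A at (east=0, north=1).
Therefore A relative to C: (east=0, north=1).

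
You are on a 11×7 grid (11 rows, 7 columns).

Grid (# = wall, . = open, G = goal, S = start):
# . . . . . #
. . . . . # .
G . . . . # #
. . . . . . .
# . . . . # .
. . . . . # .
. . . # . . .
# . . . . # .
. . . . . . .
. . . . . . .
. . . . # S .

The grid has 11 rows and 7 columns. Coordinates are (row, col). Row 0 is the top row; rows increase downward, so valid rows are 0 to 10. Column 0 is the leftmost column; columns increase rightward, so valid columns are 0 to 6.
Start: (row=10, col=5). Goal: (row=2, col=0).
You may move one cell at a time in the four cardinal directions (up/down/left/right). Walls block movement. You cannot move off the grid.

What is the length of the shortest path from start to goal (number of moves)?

BFS from (row=10, col=5) until reaching (row=2, col=0):
  Distance 0: (row=10, col=5)
  Distance 1: (row=9, col=5), (row=10, col=6)
  Distance 2: (row=8, col=5), (row=9, col=4), (row=9, col=6)
  Distance 3: (row=8, col=4), (row=8, col=6), (row=9, col=3)
  Distance 4: (row=7, col=4), (row=7, col=6), (row=8, col=3), (row=9, col=2), (row=10, col=3)
  Distance 5: (row=6, col=4), (row=6, col=6), (row=7, col=3), (row=8, col=2), (row=9, col=1), (row=10, col=2)
  Distance 6: (row=5, col=4), (row=5, col=6), (row=6, col=5), (row=7, col=2), (row=8, col=1), (row=9, col=0), (row=10, col=1)
  Distance 7: (row=4, col=4), (row=4, col=6), (row=5, col=3), (row=6, col=2), (row=7, col=1), (row=8, col=0), (row=10, col=0)
  Distance 8: (row=3, col=4), (row=3, col=6), (row=4, col=3), (row=5, col=2), (row=6, col=1)
  Distance 9: (row=2, col=4), (row=3, col=3), (row=3, col=5), (row=4, col=2), (row=5, col=1), (row=6, col=0)
  Distance 10: (row=1, col=4), (row=2, col=3), (row=3, col=2), (row=4, col=1), (row=5, col=0)
  Distance 11: (row=0, col=4), (row=1, col=3), (row=2, col=2), (row=3, col=1)
  Distance 12: (row=0, col=3), (row=0, col=5), (row=1, col=2), (row=2, col=1), (row=3, col=0)
  Distance 13: (row=0, col=2), (row=1, col=1), (row=2, col=0)  <- goal reached here
One shortest path (13 moves): (row=10, col=5) -> (row=9, col=5) -> (row=9, col=4) -> (row=9, col=3) -> (row=9, col=2) -> (row=9, col=1) -> (row=8, col=1) -> (row=7, col=1) -> (row=6, col=1) -> (row=5, col=1) -> (row=4, col=1) -> (row=3, col=1) -> (row=3, col=0) -> (row=2, col=0)

Answer: Shortest path length: 13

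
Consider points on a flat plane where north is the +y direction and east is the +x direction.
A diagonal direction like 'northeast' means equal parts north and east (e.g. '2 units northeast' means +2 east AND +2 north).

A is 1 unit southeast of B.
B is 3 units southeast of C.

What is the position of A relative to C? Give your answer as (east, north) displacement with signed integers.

Answer: A is at (east=4, north=-4) relative to C.

Derivation:
Place C at the origin (east=0, north=0).
  B is 3 units southeast of C: delta (east=+3, north=-3); B at (east=3, north=-3).
  A is 1 unit southeast of B: delta (east=+1, north=-1); A at (east=4, north=-4).
Therefore A relative to C: (east=4, north=-4).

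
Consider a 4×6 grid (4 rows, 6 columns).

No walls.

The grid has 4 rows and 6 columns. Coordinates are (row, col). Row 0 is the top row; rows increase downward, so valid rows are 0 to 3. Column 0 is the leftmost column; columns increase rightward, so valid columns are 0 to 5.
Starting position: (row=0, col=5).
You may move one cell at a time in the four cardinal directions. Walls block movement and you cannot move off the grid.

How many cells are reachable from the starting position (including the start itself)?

Answer: Reachable cells: 24

Derivation:
BFS flood-fill from (row=0, col=5):
  Distance 0: (row=0, col=5)
  Distance 1: (row=0, col=4), (row=1, col=5)
  Distance 2: (row=0, col=3), (row=1, col=4), (row=2, col=5)
  Distance 3: (row=0, col=2), (row=1, col=3), (row=2, col=4), (row=3, col=5)
  Distance 4: (row=0, col=1), (row=1, col=2), (row=2, col=3), (row=3, col=4)
  Distance 5: (row=0, col=0), (row=1, col=1), (row=2, col=2), (row=3, col=3)
  Distance 6: (row=1, col=0), (row=2, col=1), (row=3, col=2)
  Distance 7: (row=2, col=0), (row=3, col=1)
  Distance 8: (row=3, col=0)
Total reachable: 24 (grid has 24 open cells total)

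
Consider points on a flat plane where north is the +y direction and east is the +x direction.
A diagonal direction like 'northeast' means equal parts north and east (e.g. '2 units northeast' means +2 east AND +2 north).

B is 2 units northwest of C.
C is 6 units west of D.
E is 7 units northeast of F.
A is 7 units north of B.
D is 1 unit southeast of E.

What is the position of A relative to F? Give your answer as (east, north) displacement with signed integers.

Place F at the origin (east=0, north=0).
  E is 7 units northeast of F: delta (east=+7, north=+7); E at (east=7, north=7).
  D is 1 unit southeast of E: delta (east=+1, north=-1); D at (east=8, north=6).
  C is 6 units west of D: delta (east=-6, north=+0); C at (east=2, north=6).
  B is 2 units northwest of C: delta (east=-2, north=+2); B at (east=0, north=8).
  A is 7 units north of B: delta (east=+0, north=+7); A at (east=0, north=15).
Therefore A relative to F: (east=0, north=15).

Answer: A is at (east=0, north=15) relative to F.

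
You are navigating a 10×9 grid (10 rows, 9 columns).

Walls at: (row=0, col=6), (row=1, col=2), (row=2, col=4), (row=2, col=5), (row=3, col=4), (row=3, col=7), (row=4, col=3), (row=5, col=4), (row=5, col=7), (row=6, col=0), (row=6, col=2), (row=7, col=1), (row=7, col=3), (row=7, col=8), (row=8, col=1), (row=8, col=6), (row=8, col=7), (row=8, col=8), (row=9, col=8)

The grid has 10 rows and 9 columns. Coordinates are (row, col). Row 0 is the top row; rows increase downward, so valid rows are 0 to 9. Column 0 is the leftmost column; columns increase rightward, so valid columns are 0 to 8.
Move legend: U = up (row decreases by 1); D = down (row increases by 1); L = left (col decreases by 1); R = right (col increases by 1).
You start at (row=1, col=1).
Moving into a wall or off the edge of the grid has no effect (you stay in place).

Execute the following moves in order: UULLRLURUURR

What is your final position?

Answer: Final position: (row=0, col=3)

Derivation:
Start: (row=1, col=1)
  U (up): (row=1, col=1) -> (row=0, col=1)
  U (up): blocked, stay at (row=0, col=1)
  L (left): (row=0, col=1) -> (row=0, col=0)
  L (left): blocked, stay at (row=0, col=0)
  R (right): (row=0, col=0) -> (row=0, col=1)
  L (left): (row=0, col=1) -> (row=0, col=0)
  U (up): blocked, stay at (row=0, col=0)
  R (right): (row=0, col=0) -> (row=0, col=1)
  U (up): blocked, stay at (row=0, col=1)
  U (up): blocked, stay at (row=0, col=1)
  R (right): (row=0, col=1) -> (row=0, col=2)
  R (right): (row=0, col=2) -> (row=0, col=3)
Final: (row=0, col=3)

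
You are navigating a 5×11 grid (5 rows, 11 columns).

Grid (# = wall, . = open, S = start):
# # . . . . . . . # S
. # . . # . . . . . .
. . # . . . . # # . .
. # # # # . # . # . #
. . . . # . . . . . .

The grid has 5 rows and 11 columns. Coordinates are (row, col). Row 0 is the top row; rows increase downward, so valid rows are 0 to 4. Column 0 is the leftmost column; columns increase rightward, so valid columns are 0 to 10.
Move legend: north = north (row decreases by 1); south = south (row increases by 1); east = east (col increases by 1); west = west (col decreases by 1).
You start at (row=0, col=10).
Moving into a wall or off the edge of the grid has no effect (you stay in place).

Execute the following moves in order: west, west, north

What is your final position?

Answer: Final position: (row=0, col=10)

Derivation:
Start: (row=0, col=10)
  west (west): blocked, stay at (row=0, col=10)
  west (west): blocked, stay at (row=0, col=10)
  north (north): blocked, stay at (row=0, col=10)
Final: (row=0, col=10)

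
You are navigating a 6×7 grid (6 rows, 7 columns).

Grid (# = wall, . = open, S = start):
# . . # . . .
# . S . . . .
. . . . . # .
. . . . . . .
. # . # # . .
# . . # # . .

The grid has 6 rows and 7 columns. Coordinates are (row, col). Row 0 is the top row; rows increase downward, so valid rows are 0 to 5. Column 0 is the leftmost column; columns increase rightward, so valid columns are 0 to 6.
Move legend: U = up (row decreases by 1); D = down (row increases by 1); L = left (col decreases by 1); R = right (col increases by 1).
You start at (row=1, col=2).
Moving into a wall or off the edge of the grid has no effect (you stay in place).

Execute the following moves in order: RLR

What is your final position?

Start: (row=1, col=2)
  R (right): (row=1, col=2) -> (row=1, col=3)
  L (left): (row=1, col=3) -> (row=1, col=2)
  R (right): (row=1, col=2) -> (row=1, col=3)
Final: (row=1, col=3)

Answer: Final position: (row=1, col=3)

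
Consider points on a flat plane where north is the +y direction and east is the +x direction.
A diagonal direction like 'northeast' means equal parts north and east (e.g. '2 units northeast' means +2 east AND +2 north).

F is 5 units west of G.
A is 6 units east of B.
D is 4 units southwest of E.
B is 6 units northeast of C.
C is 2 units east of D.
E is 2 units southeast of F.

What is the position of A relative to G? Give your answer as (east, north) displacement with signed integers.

Place G at the origin (east=0, north=0).
  F is 5 units west of G: delta (east=-5, north=+0); F at (east=-5, north=0).
  E is 2 units southeast of F: delta (east=+2, north=-2); E at (east=-3, north=-2).
  D is 4 units southwest of E: delta (east=-4, north=-4); D at (east=-7, north=-6).
  C is 2 units east of D: delta (east=+2, north=+0); C at (east=-5, north=-6).
  B is 6 units northeast of C: delta (east=+6, north=+6); B at (east=1, north=0).
  A is 6 units east of B: delta (east=+6, north=+0); A at (east=7, north=0).
Therefore A relative to G: (east=7, north=0).

Answer: A is at (east=7, north=0) relative to G.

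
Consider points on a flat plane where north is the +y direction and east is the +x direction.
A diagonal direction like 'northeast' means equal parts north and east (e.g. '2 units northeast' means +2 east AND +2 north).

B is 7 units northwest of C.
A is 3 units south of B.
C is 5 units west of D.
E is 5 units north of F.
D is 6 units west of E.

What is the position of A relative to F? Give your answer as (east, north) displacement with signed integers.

Answer: A is at (east=-18, north=9) relative to F.

Derivation:
Place F at the origin (east=0, north=0).
  E is 5 units north of F: delta (east=+0, north=+5); E at (east=0, north=5).
  D is 6 units west of E: delta (east=-6, north=+0); D at (east=-6, north=5).
  C is 5 units west of D: delta (east=-5, north=+0); C at (east=-11, north=5).
  B is 7 units northwest of C: delta (east=-7, north=+7); B at (east=-18, north=12).
  A is 3 units south of B: delta (east=+0, north=-3); A at (east=-18, north=9).
Therefore A relative to F: (east=-18, north=9).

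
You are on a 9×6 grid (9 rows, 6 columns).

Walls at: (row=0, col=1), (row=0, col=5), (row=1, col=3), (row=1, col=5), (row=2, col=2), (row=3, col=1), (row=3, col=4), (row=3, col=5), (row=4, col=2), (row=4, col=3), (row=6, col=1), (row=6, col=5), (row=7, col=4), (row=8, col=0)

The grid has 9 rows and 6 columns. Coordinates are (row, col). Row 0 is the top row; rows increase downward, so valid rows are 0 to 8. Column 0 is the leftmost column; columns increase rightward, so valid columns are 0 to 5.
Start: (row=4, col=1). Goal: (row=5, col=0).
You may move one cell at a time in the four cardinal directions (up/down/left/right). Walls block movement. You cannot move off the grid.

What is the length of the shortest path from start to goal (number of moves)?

BFS from (row=4, col=1) until reaching (row=5, col=0):
  Distance 0: (row=4, col=1)
  Distance 1: (row=4, col=0), (row=5, col=1)
  Distance 2: (row=3, col=0), (row=5, col=0), (row=5, col=2)  <- goal reached here
One shortest path (2 moves): (row=4, col=1) -> (row=4, col=0) -> (row=5, col=0)

Answer: Shortest path length: 2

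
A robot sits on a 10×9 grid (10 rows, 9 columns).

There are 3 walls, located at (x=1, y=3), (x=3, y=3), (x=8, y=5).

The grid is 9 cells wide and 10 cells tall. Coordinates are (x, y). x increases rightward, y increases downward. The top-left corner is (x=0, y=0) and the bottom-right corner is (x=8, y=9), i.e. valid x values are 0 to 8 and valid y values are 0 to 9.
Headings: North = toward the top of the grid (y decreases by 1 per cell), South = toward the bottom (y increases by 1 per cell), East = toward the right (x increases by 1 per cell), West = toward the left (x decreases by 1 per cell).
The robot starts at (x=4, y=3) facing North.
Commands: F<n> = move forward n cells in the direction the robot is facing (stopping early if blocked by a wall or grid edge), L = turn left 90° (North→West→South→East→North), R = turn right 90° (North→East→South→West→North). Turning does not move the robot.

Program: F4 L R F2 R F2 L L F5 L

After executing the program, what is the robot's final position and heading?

Answer: Final position: (x=1, y=0), facing South

Derivation:
Start: (x=4, y=3), facing North
  F4: move forward 3/4 (blocked), now at (x=4, y=0)
  L: turn left, now facing West
  R: turn right, now facing North
  F2: move forward 0/2 (blocked), now at (x=4, y=0)
  R: turn right, now facing East
  F2: move forward 2, now at (x=6, y=0)
  L: turn left, now facing North
  L: turn left, now facing West
  F5: move forward 5, now at (x=1, y=0)
  L: turn left, now facing South
Final: (x=1, y=0), facing South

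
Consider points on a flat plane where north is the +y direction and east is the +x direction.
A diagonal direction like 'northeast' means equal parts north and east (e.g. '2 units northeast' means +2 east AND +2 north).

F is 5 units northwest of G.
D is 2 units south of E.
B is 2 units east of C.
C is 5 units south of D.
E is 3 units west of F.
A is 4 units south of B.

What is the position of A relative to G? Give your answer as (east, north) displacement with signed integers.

Answer: A is at (east=-6, north=-6) relative to G.

Derivation:
Place G at the origin (east=0, north=0).
  F is 5 units northwest of G: delta (east=-5, north=+5); F at (east=-5, north=5).
  E is 3 units west of F: delta (east=-3, north=+0); E at (east=-8, north=5).
  D is 2 units south of E: delta (east=+0, north=-2); D at (east=-8, north=3).
  C is 5 units south of D: delta (east=+0, north=-5); C at (east=-8, north=-2).
  B is 2 units east of C: delta (east=+2, north=+0); B at (east=-6, north=-2).
  A is 4 units south of B: delta (east=+0, north=-4); A at (east=-6, north=-6).
Therefore A relative to G: (east=-6, north=-6).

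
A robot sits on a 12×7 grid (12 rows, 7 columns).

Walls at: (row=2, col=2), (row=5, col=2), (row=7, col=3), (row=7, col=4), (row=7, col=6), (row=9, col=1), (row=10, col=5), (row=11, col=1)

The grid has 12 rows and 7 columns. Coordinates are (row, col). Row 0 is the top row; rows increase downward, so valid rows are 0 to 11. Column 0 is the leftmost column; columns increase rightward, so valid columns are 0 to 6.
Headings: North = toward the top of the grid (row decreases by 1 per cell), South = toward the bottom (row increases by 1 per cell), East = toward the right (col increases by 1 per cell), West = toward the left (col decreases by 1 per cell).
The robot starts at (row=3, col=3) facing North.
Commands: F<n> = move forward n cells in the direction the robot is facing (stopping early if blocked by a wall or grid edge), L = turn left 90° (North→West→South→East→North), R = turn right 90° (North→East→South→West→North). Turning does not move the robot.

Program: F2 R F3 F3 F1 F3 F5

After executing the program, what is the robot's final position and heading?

Start: (row=3, col=3), facing North
  F2: move forward 2, now at (row=1, col=3)
  R: turn right, now facing East
  F3: move forward 3, now at (row=1, col=6)
  F3: move forward 0/3 (blocked), now at (row=1, col=6)
  F1: move forward 0/1 (blocked), now at (row=1, col=6)
  F3: move forward 0/3 (blocked), now at (row=1, col=6)
  F5: move forward 0/5 (blocked), now at (row=1, col=6)
Final: (row=1, col=6), facing East

Answer: Final position: (row=1, col=6), facing East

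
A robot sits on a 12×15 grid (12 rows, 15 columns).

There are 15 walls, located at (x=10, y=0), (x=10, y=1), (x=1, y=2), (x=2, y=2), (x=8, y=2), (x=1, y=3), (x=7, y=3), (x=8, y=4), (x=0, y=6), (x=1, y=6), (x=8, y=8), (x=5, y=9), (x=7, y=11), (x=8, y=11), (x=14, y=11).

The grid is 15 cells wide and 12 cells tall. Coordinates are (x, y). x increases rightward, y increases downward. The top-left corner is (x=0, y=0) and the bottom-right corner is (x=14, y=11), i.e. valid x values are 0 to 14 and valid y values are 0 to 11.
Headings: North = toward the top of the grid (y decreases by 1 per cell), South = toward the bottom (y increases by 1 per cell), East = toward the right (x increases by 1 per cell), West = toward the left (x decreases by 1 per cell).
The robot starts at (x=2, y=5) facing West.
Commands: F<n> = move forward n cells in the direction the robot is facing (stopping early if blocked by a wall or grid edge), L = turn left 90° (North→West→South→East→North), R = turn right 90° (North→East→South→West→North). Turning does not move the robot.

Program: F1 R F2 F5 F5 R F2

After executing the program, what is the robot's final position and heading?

Answer: Final position: (x=3, y=4), facing East

Derivation:
Start: (x=2, y=5), facing West
  F1: move forward 1, now at (x=1, y=5)
  R: turn right, now facing North
  F2: move forward 1/2 (blocked), now at (x=1, y=4)
  F5: move forward 0/5 (blocked), now at (x=1, y=4)
  F5: move forward 0/5 (blocked), now at (x=1, y=4)
  R: turn right, now facing East
  F2: move forward 2, now at (x=3, y=4)
Final: (x=3, y=4), facing East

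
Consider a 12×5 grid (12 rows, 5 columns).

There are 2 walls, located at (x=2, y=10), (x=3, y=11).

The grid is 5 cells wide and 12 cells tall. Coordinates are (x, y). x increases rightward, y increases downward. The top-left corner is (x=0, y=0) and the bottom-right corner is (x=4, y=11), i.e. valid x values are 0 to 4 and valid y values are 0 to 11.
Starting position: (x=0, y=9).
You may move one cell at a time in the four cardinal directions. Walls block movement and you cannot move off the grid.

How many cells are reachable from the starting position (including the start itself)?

BFS flood-fill from (x=0, y=9):
  Distance 0: (x=0, y=9)
  Distance 1: (x=0, y=8), (x=1, y=9), (x=0, y=10)
  Distance 2: (x=0, y=7), (x=1, y=8), (x=2, y=9), (x=1, y=10), (x=0, y=11)
  Distance 3: (x=0, y=6), (x=1, y=7), (x=2, y=8), (x=3, y=9), (x=1, y=11)
  Distance 4: (x=0, y=5), (x=1, y=6), (x=2, y=7), (x=3, y=8), (x=4, y=9), (x=3, y=10), (x=2, y=11)
  Distance 5: (x=0, y=4), (x=1, y=5), (x=2, y=6), (x=3, y=7), (x=4, y=8), (x=4, y=10)
  Distance 6: (x=0, y=3), (x=1, y=4), (x=2, y=5), (x=3, y=6), (x=4, y=7), (x=4, y=11)
  Distance 7: (x=0, y=2), (x=1, y=3), (x=2, y=4), (x=3, y=5), (x=4, y=6)
  Distance 8: (x=0, y=1), (x=1, y=2), (x=2, y=3), (x=3, y=4), (x=4, y=5)
  Distance 9: (x=0, y=0), (x=1, y=1), (x=2, y=2), (x=3, y=3), (x=4, y=4)
  Distance 10: (x=1, y=0), (x=2, y=1), (x=3, y=2), (x=4, y=3)
  Distance 11: (x=2, y=0), (x=3, y=1), (x=4, y=2)
  Distance 12: (x=3, y=0), (x=4, y=1)
  Distance 13: (x=4, y=0)
Total reachable: 58 (grid has 58 open cells total)

Answer: Reachable cells: 58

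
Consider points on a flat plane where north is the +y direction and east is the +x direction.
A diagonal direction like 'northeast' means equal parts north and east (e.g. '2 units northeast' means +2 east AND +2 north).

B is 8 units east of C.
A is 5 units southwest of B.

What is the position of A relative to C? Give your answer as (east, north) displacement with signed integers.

Place C at the origin (east=0, north=0).
  B is 8 units east of C: delta (east=+8, north=+0); B at (east=8, north=0).
  A is 5 units southwest of B: delta (east=-5, north=-5); A at (east=3, north=-5).
Therefore A relative to C: (east=3, north=-5).

Answer: A is at (east=3, north=-5) relative to C.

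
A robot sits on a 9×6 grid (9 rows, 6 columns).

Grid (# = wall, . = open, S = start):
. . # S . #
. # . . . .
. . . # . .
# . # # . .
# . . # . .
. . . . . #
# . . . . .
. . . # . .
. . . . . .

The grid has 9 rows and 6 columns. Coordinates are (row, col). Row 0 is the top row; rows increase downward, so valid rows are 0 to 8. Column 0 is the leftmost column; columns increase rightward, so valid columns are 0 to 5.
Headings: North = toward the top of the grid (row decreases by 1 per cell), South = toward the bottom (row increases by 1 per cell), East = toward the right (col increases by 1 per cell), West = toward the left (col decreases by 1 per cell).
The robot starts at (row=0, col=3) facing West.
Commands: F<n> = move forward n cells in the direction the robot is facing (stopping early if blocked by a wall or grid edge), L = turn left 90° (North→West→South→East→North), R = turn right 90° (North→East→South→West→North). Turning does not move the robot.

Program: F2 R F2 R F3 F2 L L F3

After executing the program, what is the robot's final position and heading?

Answer: Final position: (row=0, col=3), facing West

Derivation:
Start: (row=0, col=3), facing West
  F2: move forward 0/2 (blocked), now at (row=0, col=3)
  R: turn right, now facing North
  F2: move forward 0/2 (blocked), now at (row=0, col=3)
  R: turn right, now facing East
  F3: move forward 1/3 (blocked), now at (row=0, col=4)
  F2: move forward 0/2 (blocked), now at (row=0, col=4)
  L: turn left, now facing North
  L: turn left, now facing West
  F3: move forward 1/3 (blocked), now at (row=0, col=3)
Final: (row=0, col=3), facing West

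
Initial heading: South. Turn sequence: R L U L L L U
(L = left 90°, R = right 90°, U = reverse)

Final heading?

Start: South
  R (right (90° clockwise)) -> West
  L (left (90° counter-clockwise)) -> South
  U (U-turn (180°)) -> North
  L (left (90° counter-clockwise)) -> West
  L (left (90° counter-clockwise)) -> South
  L (left (90° counter-clockwise)) -> East
  U (U-turn (180°)) -> West
Final: West

Answer: Final heading: West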